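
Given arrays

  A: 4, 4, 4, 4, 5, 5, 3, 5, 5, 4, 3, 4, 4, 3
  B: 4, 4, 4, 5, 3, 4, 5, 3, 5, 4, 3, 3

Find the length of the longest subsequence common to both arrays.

10

Match 4 [1,1]; then 4 [2,2]; then 4 [3,3]; then 4 [4,6]; then 5 [6,7]; then 3 [7,8]; then 5 [9,9]; then 4 [10,10]; then 3 [11,11]; then 3 [14,12] — 10 values in the same relative order in both. dp[14][12] = 10 confirms this is the maximum.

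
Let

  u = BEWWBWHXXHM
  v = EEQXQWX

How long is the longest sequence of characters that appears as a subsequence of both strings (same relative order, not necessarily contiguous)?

3

Let dp[i][j] be the LCS length of the first i characters of u and the first j characters of v. dp[i][j] = dp[i-1][j-1]+1 when the i-th and j-th characters match, else max(dp[i-1][j], dp[i][j-1]).
    ·  E  E  Q  X  Q  W  X
 ·  0  0  0  0  0  0  0  0
 B  0  0  0  0  0  0  0  0
 E  0  1  1  1  1  1  1  1
 W  0  1  1  1  1  1  2  2
 W  0  1  1  1  1  1  2  2
 B  0  1  1  1  1  1  2  2
 W  0  1  1  1  1  1  2  2
 H  0  1  1  1  1  1  2  2
 X  0  1  1  1  2  2  2  3
 X  0  1  1  1  2  2  2  3
 H  0  1  1  1  2  2  2  3
 M  0  1  1  1  2  2  2  3
dp[11][7] = 3. One LCS (by backtracking along matches): EWX.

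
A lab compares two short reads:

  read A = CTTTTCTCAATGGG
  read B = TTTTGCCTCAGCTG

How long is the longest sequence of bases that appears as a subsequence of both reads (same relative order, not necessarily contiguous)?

One common subsequence of length 10: T (read A #2, read B #1), T (read A #3, read B #2), T (read A #4, read B #3), T (read A #5, read B #4), C (read A #6, read B #7), T (read A #7, read B #8), C (read A #8, read B #9), A (read A #9, read B #10), T (read A #11, read B #13), G (read A #14, read B #14), and the DP table's final entry dp[14][14] is also 10, so no common subsequence is longer.

10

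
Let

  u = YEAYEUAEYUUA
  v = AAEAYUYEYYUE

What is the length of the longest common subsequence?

Let dp[i][j] be the LCS length of the first i characters of u and the first j characters of v. dp[i][j] = dp[i-1][j-1]+1 when the i-th and j-th characters match, else max(dp[i-1][j], dp[i][j-1]).
    ·  A  A  E  A  Y  U  Y  E  Y  Y  U  E
 ·  0  0  0  0  0  0  0  0  0  0  0  0  0
 Y  0  0  0  0  0  1  1  1  1  1  1  1  1
 E  0  0  0  1  1  1  1  1  2  2  2  2  2
 A  0  1  1  1  2  2  2  2  2  2  2  2  2
 Y  0  1  1  1  2  3  3  3  3  3  3  3  3
 E  0  1  1  2  2  3  3  3  4  4  4  4  4
 U  0  1  1  2  2  3  4  4  4  4  4  5  5
 A  0  1  2  2  3  3  4  4  4  4  4  5  5
 E  0  1  2  3  3  3  4  4  5  5  5  5  6
 Y  0  1  2  3  3  4  4  5  5  6  6  6  6
 U  0  1  2  3  3  4  5  5  5  6  6  7  7
 U  0  1  2  3  3  4  5  5  5  6  6  7  7
 A  0  1  2  3  4  4  5  5  5  6  6  7  7
dp[12][12] = 7. One LCS (by backtracking along matches): EAYUEYU.

7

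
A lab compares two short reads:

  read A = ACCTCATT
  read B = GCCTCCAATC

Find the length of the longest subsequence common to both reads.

Let dp[i][j] be the LCS length of the first i bases of read A and the first j bases of read B. dp[i][j] = dp[i-1][j-1]+1 when the i-th and j-th bases match, else max(dp[i-1][j], dp[i][j-1]).
    ·  G  C  C  T  C  C  A  A  T  C
 ·  0  0  0  0  0  0  0  0  0  0  0
 A  0  0  0  0  0  0  0  1  1  1  1
 C  0  0  1  1  1  1  1  1  1  1  2
 C  0  0  1  2  2  2  2  2  2  2  2
 T  0  0  1  2  3  3  3  3  3  3  3
 C  0  0  1  2  3  4  4  4  4  4  4
 A  0  0  1  2  3  4  4  5  5  5  5
 T  0  0  1  2  3  4  4  5  5  6  6
 T  0  0  1  2  3  4  4  5  5  6  6
dp[8][10] = 6. One LCS (by backtracking along matches): CCTCAT.

6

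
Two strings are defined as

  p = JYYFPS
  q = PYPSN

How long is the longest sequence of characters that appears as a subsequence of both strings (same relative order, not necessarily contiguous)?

Pick Y [3,2], P [5,3], S [6,4]; all 3 characters appear in both, in order. The LCS DP gives dp[6][5] = 3, so this is optimal.

3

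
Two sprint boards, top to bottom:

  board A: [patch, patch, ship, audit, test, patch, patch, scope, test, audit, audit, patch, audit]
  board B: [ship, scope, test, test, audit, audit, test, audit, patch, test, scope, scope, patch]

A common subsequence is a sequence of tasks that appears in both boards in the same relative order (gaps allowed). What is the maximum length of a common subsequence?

6

Match ship [3,1] → audit [4,6] → test [5,7] → patch [6,9] → scope [8,12] → patch [12,13] — 6 tasks in the same relative order in both. dp[13][13] = 6 confirms this is the maximum.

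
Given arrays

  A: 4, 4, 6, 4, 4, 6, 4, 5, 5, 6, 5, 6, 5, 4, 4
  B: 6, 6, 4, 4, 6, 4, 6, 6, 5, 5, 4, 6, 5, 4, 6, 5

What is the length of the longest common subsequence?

11

One common subsequence of length 11: 4 (A #1, B #3), 4 (A #2, B #4), 6 (A #3, B #5), 4 (A #4, B #6), 6 (A #6, B #8), 5 (A #8, B #9), 5 (A #9, B #10), 6 (A #10, B #12), 5 (A #11, B #13), 6 (A #12, B #15), 5 (A #13, B #16). The LCS DP gives dp[15][16] = 11, so this is optimal.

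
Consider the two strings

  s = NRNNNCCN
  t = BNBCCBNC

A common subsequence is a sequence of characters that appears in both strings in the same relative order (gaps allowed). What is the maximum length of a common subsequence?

Let dp[i][j] be the LCS length of the first i characters of s and the first j characters of t. dp[i][j] = dp[i-1][j-1]+1 when the i-th and j-th characters match, else max(dp[i-1][j], dp[i][j-1]).
    ·  B  N  B  C  C  B  N  C
 ·  0  0  0  0  0  0  0  0  0
 N  0  0  1  1  1  1  1  1  1
 R  0  0  1  1  1  1  1  1  1
 N  0  0  1  1  1  1  1  2  2
 N  0  0  1  1  1  1  1  2  2
 N  0  0  1  1  1  1  1  2  2
 C  0  0  1  1  2  2  2  2  3
 C  0  0  1  1  2  3  3  3  3
 N  0  0  1  1  2  3  3  4  4
dp[8][8] = 4. One LCS (by backtracking along matches): NCCN.

4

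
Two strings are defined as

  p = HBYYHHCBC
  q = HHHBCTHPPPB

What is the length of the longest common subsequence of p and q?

5

Let dp[i][j] be the LCS length of the first i characters of p and the first j characters of q. dp[i][j] = dp[i-1][j-1]+1 when the i-th and j-th characters match, else max(dp[i-1][j], dp[i][j-1]).
    ·  H  H  H  B  C  T  H  P  P  P  B
 ·  0  0  0  0  0  0  0  0  0  0  0  0
 H  0  1  1  1  1  1  1  1  1  1  1  1
 B  0  1  1  1  2  2  2  2  2  2  2  2
 Y  0  1  1  1  2  2  2  2  2  2  2  2
 Y  0  1  1  1  2  2  2  2  2  2  2  2
 H  0  1  2  2  2  2  2  3  3  3  3  3
 H  0  1  2  3  3  3  3  3  3  3  3  3
 C  0  1  2  3  3  4  4  4  4  4  4  4
 B  0  1  2  3  4  4  4  4  4  4  4  5
 C  0  1  2  3  4  5  5  5  5  5  5  5
dp[9][11] = 5. One LCS (by backtracking along matches): HHHCB.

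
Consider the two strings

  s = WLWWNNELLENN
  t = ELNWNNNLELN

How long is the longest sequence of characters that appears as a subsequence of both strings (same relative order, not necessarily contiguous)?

Let dp[i][j] be the LCS length of the first i characters of s and the first j characters of t. dp[i][j] = dp[i-1][j-1]+1 when the i-th and j-th characters match, else max(dp[i-1][j], dp[i][j-1]).
    ·  E  L  N  W  N  N  N  L  E  L  N
 ·  0  0  0  0  0  0  0  0  0  0  0  0
 W  0  0  0  0  1  1  1  1  1  1  1  1
 L  0  0  1  1  1  1  1  1  2  2  2  2
 W  0  0  1  1  2  2  2  2  2  2  2  2
 W  0  0  1  1  2  2  2  2  2  2  2  2
 N  0  0  1  2  2  3  3  3  3  3  3  3
 N  0  0  1  2  2  3  4  4  4  4  4  4
 E  0  1  1  2  2  3  4  4  4  5  5  5
 L  0  1  2  2  2  3  4  4  5  5  6  6
 L  0  1  2  2  2  3  4  4  5  5  6  6
 E  0  1  2  2  2  3  4  4  5  6  6  6
 N  0  1  2  3  3  3  4  5  5  6  6  7
 N  0  1  2  3  3  4  4  5  5  6  6  7
dp[12][11] = 7. One LCS (by backtracking along matches): LWNNELN.

7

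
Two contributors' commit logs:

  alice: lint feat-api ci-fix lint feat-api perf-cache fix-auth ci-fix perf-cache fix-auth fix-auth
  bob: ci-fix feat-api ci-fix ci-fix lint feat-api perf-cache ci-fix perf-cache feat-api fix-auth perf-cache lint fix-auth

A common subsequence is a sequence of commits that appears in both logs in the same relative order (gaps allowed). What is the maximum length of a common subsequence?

Match feat-api [2,2] → ci-fix [3,4] → lint [4,5] → feat-api [5,6] → perf-cache [6,7] → ci-fix [8,8] → perf-cache [9,9] → fix-auth [10,11] → fix-auth [11,14] — 9 commits in the same relative order in both. Since dp[11][14] = 9, nothing longer is possible.

9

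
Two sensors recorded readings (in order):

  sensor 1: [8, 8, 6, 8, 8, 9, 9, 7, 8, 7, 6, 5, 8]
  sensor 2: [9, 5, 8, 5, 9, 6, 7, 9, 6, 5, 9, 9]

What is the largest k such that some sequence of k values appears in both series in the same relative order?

Match 8 [1,3], 6 [3,6], 9 [7,8], 6 [11,9], 5 [12,10] — 5 values in the same relative order in both. The LCS DP gives dp[13][12] = 5, so this is optimal.

5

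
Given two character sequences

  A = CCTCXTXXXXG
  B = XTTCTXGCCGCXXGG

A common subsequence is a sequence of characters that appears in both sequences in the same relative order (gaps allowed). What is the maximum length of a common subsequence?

Taking T at A[3]=B[3], C at A[4]=B[4], T at A[6]=B[5], X at A[7]=B[6], X at A[8]=B[12], X at A[9]=B[13], G at A[11]=B[15] gives a common subsequence of length 7. Since dp[11][15] = 7, nothing longer is possible.

7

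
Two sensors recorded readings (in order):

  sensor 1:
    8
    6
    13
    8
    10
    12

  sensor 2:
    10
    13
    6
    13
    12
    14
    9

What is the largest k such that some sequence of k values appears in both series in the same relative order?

Taking 6 at sensor 1[2]=sensor 2[3]; then 13 at sensor 1[3]=sensor 2[4]; then 12 at sensor 1[6]=sensor 2[5] gives a common subsequence of length 3. Since dp[6][7] = 3, nothing longer is possible.

3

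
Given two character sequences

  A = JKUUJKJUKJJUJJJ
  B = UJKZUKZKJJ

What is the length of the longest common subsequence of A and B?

7

Taking J at A[1]=B[2], K at A[2]=B[3], U at A[4]=B[5], K at A[6]=B[6], K at A[9]=B[8], J at A[14]=B[9], J at A[15]=B[10] gives a common subsequence of length 7. Since dp[15][10] = 7, nothing longer is possible.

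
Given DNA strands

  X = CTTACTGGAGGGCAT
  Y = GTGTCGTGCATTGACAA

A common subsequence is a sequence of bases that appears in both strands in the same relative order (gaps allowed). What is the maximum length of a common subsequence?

9

Taking T at X[2]=Y[2], then T at X[3]=Y[4], then C at X[5]=Y[5], then T at X[6]=Y[7], then G at X[7]=Y[8], then G at X[8]=Y[13], then A at X[9]=Y[14], then C at X[13]=Y[15], then A at X[14]=Y[17] gives a common subsequence of length 9. Since dp[15][17] = 9, nothing longer is possible.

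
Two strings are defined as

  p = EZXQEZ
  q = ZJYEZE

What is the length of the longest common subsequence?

3

Match E [1,4], then Z [2,5], then E [5,6] — 3 characters in the same relative order in both. dp[6][6] = 3 confirms this is the maximum.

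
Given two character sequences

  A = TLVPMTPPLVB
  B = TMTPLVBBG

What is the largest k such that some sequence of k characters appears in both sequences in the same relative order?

7

Let dp[i][j] be the LCS length of the first i characters of A and the first j characters of B. dp[i][j] = dp[i-1][j-1]+1 when the i-th and j-th characters match, else max(dp[i-1][j], dp[i][j-1]).
    ·  T  M  T  P  L  V  B  B  G
 ·  0  0  0  0  0  0  0  0  0  0
 T  0  1  1  1  1  1  1  1  1  1
 L  0  1  1  1  1  2  2  2  2  2
 V  0  1  1  1  1  2  3  3  3  3
 P  0  1  1  1  2  2  3  3  3  3
 M  0  1  2  2  2  2  3  3  3  3
 T  0  1  2  3  3  3  3  3  3  3
 P  0  1  2  3  4  4  4  4  4  4
 P  0  1  2  3  4  4  4  4  4  4
 L  0  1  2  3  4  5  5  5  5  5
 V  0  1  2  3  4  5  6  6  6  6
 B  0  1  2  3  4  5  6  7  7  7
dp[11][9] = 7. One LCS (by backtracking along matches): TMTPLVB.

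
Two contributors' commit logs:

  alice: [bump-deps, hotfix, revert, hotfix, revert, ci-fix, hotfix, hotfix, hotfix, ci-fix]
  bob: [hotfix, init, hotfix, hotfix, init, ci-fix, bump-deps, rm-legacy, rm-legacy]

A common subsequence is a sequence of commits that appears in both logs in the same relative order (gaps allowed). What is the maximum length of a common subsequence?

Match hotfix [2,1], then hotfix [4,3], then hotfix [7,4], then ci-fix [10,6] — 4 commits in the same relative order in both, and the DP table's final entry dp[10][9] is also 4, so no common subsequence is longer.

4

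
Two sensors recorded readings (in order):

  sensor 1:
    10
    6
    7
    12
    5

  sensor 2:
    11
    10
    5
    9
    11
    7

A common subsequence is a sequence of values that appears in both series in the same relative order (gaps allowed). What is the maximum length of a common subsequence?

Taking 10 [1,2] → 7 [3,6] gives a common subsequence of length 2. Since dp[5][6] = 2, nothing longer is possible.

2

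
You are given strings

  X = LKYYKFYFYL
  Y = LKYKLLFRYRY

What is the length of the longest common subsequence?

7

Let dp[i][j] be the LCS length of the first i characters of X and the first j characters of Y. dp[i][j] = dp[i-1][j-1]+1 when the i-th and j-th characters match, else max(dp[i-1][j], dp[i][j-1]).
    ·  L  K  Y  K  L  L  F  R  Y  R  Y
 ·  0  0  0  0  0  0  0  0  0  0  0  0
 L  0  1  1  1  1  1  1  1  1  1  1  1
 K  0  1  2  2  2  2  2  2  2  2  2  2
 Y  0  1  2  3  3  3  3  3  3  3  3  3
 Y  0  1  2  3  3  3  3  3  3  4  4  4
 K  0  1  2  3  4  4  4  4  4  4  4  4
 F  0  1  2  3  4  4  4  5  5  5  5  5
 Y  0  1  2  3  4  4  4  5  5  6  6  6
 F  0  1  2  3  4  4  4  5  5  6  6  6
 Y  0  1  2  3  4  4  4  5  5  6  6  7
 L  0  1  2  3  4  5  5  5  5  6  6  7
dp[10][11] = 7. One LCS (by backtracking along matches): LKYKFYY.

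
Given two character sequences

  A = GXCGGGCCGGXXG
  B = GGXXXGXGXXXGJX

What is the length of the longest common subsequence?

One common subsequence of length 7: G [1,2], then X [2,5], then G [4,6], then G [5,8], then X [11,10], then X [12,11], then G [13,12], and the DP table's final entry dp[13][14] is also 7, so no common subsequence is longer.

7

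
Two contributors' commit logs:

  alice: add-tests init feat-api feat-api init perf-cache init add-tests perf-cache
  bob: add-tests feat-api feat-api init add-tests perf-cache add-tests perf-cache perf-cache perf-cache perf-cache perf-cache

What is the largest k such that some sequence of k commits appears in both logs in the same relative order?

7

Pick add-tests [1,1], feat-api [3,2], feat-api [4,3], init [5,4], perf-cache [6,6], add-tests [8,7], perf-cache [9,12]; all 7 commits appear in both, in order. dp[9][12] = 7 confirms this is the maximum.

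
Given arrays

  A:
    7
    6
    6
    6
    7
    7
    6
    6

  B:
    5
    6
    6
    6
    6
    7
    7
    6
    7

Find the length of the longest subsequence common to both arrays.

Pick 6 (A #2, B #3), then 6 (A #3, B #4), then 6 (A #4, B #5), then 7 (A #5, B #6), then 7 (A #6, B #7), then 6 (A #7, B #8); all 6 values appear in both, in order. Since dp[8][9] = 6, nothing longer is possible.

6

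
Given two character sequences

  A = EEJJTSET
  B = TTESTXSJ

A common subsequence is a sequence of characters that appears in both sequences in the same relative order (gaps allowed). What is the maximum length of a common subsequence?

3

Taking E (A #1, B #3), then T (A #5, B #5), then S (A #6, B #7) gives a common subsequence of length 3. The LCS DP gives dp[8][8] = 3, so this is optimal.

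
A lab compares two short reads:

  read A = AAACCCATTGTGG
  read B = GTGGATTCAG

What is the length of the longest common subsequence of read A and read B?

4

Taking A at read A[1]=read B[5], then C at read A[6]=read B[8], then A at read A[7]=read B[9], then G at read A[13]=read B[10] gives a common subsequence of length 4, and the DP table's final entry dp[13][10] is also 4, so no common subsequence is longer.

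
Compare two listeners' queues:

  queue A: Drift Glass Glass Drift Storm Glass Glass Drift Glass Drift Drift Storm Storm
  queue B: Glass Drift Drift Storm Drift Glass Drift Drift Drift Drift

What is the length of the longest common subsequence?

7

Match Drift (queue A #1, queue B #2) → Drift (queue A #4, queue B #3) → Storm (queue A #5, queue B #4) → Glass (queue A #6, queue B #6) → Drift (queue A #8, queue B #8) → Drift (queue A #10, queue B #9) → Drift (queue A #11, queue B #10) — 7 songs in the same relative order in both. The LCS DP gives dp[13][10] = 7, so this is optimal.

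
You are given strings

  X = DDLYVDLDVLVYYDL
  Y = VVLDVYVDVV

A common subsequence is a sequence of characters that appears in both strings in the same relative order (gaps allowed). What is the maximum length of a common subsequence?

Pick D [1,4], then Y [4,6], then V [5,7], then D [8,8], then V [9,9], then V [11,10]; all 6 characters appear in both, in order. The LCS DP gives dp[15][10] = 6, so this is optimal.

6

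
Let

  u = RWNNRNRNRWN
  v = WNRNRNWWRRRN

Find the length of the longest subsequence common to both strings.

Match W [2,1], N [3,2], N [4,4], R [5,5], N [6,6], R [7,10], R [9,11], N [11,12] — 8 characters in the same relative order in both, and the DP table's final entry dp[11][12] is also 8, so no common subsequence is longer.

8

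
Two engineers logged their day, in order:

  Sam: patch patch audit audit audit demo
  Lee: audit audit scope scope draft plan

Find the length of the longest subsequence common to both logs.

2

Pick audit (Sam #3, Lee #1), then audit (Sam #4, Lee #2); all 2 tasks appear in both, in order. The LCS DP gives dp[6][6] = 2, so this is optimal.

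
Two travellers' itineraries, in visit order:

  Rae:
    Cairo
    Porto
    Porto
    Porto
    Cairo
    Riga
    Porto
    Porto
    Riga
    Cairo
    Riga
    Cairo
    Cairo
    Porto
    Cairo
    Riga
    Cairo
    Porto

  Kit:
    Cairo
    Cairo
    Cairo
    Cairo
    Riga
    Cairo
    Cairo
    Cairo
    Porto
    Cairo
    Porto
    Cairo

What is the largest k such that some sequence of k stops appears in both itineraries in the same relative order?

Pick Cairo (Rae #1, Kit #3), then Cairo (Rae #5, Kit #4), then Riga (Rae #9, Kit #5), then Cairo (Rae #10, Kit #6), then Cairo (Rae #12, Kit #7), then Cairo (Rae #13, Kit #8), then Porto (Rae #14, Kit #9), then Cairo (Rae #15, Kit #10), then Cairo (Rae #17, Kit #12); all 9 stops appear in both, in order, and the DP table's final entry dp[18][12] is also 9, so no common subsequence is longer.

9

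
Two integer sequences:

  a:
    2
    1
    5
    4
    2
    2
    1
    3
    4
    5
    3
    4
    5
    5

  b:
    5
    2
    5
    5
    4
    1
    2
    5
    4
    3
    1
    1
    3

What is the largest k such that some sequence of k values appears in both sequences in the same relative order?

Match 2 at a[1]=b[2], 1 at a[2]=b[6], 5 at a[3]=b[8], 4 at a[4]=b[9], 1 at a[7]=b[12], 3 at a[11]=b[13] — 6 values in the same relative order in both. The LCS DP gives dp[14][13] = 6, so this is optimal.

6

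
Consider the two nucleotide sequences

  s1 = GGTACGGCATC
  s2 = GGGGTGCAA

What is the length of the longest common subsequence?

Pick G at s1[1]=s2[3], G at s1[2]=s2[4], T at s1[3]=s2[5], G at s1[7]=s2[6], C at s1[8]=s2[7], A at s1[9]=s2[9]; all 6 bases appear in both, in order. Since dp[11][9] = 6, nothing longer is possible.

6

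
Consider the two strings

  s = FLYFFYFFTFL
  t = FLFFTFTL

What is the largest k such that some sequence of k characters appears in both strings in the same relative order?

Pick F [1,1], L [2,2], F [4,3], F [5,4], F [8,6], T [9,7], L [11,8]; all 7 characters appear in both, in order, and the DP table's final entry dp[11][8] is also 7, so no common subsequence is longer.

7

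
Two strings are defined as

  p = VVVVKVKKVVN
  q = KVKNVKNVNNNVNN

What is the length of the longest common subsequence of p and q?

7

Match V (p #4, q #2), K (p #5, q #3), V (p #6, q #5), K (p #7, q #6), V (p #9, q #8), V (p #10, q #12), N (p #11, q #14) — 7 characters in the same relative order in both, and the DP table's final entry dp[11][14] is also 7, so no common subsequence is longer.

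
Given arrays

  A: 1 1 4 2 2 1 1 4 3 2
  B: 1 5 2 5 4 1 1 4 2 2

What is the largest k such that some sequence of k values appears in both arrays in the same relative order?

6

Taking 1 [1,1], then 4 [3,5], then 1 [6,6], then 1 [7,7], then 4 [8,8], then 2 [10,10] gives a common subsequence of length 6. Since dp[10][10] = 6, nothing longer is possible.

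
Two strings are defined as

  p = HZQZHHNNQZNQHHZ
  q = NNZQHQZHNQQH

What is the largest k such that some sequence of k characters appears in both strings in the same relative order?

Taking H (p #1, q #5), then Q (p #3, q #6), then Z (p #4, q #7), then H (p #6, q #8), then N (p #8, q #9), then Q (p #9, q #10), then Q (p #12, q #11), then H (p #14, q #12) gives a common subsequence of length 8. Since dp[15][12] = 8, nothing longer is possible.

8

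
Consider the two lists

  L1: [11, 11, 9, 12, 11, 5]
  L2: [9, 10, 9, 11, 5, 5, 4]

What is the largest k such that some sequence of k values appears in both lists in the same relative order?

Match 9 [3,3], then 11 [5,4], then 5 [6,6] — 3 values in the same relative order in both. dp[6][7] = 3 confirms this is the maximum.

3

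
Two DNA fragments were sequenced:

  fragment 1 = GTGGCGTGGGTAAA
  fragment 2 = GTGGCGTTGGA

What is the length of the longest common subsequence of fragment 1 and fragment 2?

10

One common subsequence of length 10: G at fragment 1[1]=fragment 2[1]; then T at fragment 1[2]=fragment 2[2]; then G at fragment 1[3]=fragment 2[3]; then G at fragment 1[4]=fragment 2[4]; then C at fragment 1[5]=fragment 2[5]; then G at fragment 1[6]=fragment 2[6]; then T at fragment 1[7]=fragment 2[8]; then G at fragment 1[9]=fragment 2[9]; then G at fragment 1[10]=fragment 2[10]; then A at fragment 1[14]=fragment 2[11], and the DP table's final entry dp[14][11] is also 10, so no common subsequence is longer.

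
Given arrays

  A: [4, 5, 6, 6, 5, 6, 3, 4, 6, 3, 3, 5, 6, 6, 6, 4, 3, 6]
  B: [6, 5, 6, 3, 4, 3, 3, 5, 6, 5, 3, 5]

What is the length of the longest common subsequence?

10

Pick 6 (A #4, B #1), then 5 (A #5, B #2), then 6 (A #6, B #3), then 3 (A #7, B #4), then 4 (A #8, B #5), then 3 (A #10, B #6), then 3 (A #11, B #7), then 5 (A #12, B #8), then 6 (A #13, B #9), then 3 (A #17, B #11); all 10 values appear in both, in order. Since dp[18][12] = 10, nothing longer is possible.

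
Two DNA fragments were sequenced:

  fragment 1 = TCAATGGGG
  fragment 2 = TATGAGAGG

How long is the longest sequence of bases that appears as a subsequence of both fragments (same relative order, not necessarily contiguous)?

7

Pick T at fragment 1[1]=fragment 2[1], then A at fragment 1[4]=fragment 2[2], then T at fragment 1[5]=fragment 2[3], then G at fragment 1[6]=fragment 2[4], then G at fragment 1[7]=fragment 2[6], then G at fragment 1[8]=fragment 2[8], then G at fragment 1[9]=fragment 2[9]; all 7 bases appear in both, in order. Since dp[9][9] = 7, nothing longer is possible.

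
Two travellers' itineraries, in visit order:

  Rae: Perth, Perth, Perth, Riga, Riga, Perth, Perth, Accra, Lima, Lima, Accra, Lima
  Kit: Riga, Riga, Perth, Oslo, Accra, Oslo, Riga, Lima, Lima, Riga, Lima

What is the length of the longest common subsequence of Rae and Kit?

7

One common subsequence of length 7: Riga at Rae[4]=Kit[1], then Riga at Rae[5]=Kit[2], then Perth at Rae[6]=Kit[3], then Accra at Rae[8]=Kit[5], then Lima at Rae[9]=Kit[8], then Lima at Rae[10]=Kit[9], then Lima at Rae[12]=Kit[11]. dp[12][11] = 7 confirms this is the maximum.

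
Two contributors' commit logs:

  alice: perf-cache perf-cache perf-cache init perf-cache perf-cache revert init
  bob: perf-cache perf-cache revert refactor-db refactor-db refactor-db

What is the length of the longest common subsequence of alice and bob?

Taking perf-cache at alice[5]=bob[1] → perf-cache at alice[6]=bob[2] → revert at alice[7]=bob[3] gives a common subsequence of length 3. dp[8][6] = 3 confirms this is the maximum.

3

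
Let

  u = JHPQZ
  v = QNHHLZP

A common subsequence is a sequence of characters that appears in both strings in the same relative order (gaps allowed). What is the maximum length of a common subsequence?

Let dp[i][j] be the LCS length of the first i characters of u and the first j characters of v. dp[i][j] = dp[i-1][j-1]+1 when the i-th and j-th characters match, else max(dp[i-1][j], dp[i][j-1]).
    ·  Q  N  H  H  L  Z  P
 ·  0  0  0  0  0  0  0  0
 J  0  0  0  0  0  0  0  0
 H  0  0  0  1  1  1  1  1
 P  0  0  0  1  1  1  1  2
 Q  0  1  1  1  1  1  1  2
 Z  0  1  1  1  1  1  2  2
dp[5][7] = 2. One LCS (by backtracking along matches): HP.

2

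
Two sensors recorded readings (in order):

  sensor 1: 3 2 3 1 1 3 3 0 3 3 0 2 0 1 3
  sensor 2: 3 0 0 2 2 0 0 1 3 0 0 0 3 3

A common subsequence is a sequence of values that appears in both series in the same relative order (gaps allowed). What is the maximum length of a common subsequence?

Taking 3 at sensor 1[1]=sensor 2[1] → 2 at sensor 1[2]=sensor 2[5] → 1 at sensor 1[5]=sensor 2[8] → 3 at sensor 1[7]=sensor 2[9] → 0 at sensor 1[8]=sensor 2[10] → 0 at sensor 1[11]=sensor 2[11] → 0 at sensor 1[13]=sensor 2[12] → 3 at sensor 1[15]=sensor 2[14] gives a common subsequence of length 8. Since dp[15][14] = 8, nothing longer is possible.

8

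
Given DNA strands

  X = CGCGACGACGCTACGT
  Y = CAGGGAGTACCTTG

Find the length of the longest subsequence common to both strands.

Pick C [1,1]; then G [2,4]; then G [4,5]; then A [5,6]; then G [7,7]; then A [8,9]; then C [9,10]; then C [11,11]; then T [12,13]; then G [15,14]; all 10 bases appear in both, in order, and the DP table's final entry dp[16][14] is also 10, so no common subsequence is longer.

10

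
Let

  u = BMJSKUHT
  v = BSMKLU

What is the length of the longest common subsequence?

4

One common subsequence of length 4: B [1,1], then M [2,3], then K [5,4], then U [6,6]. The LCS DP gives dp[8][6] = 4, so this is optimal.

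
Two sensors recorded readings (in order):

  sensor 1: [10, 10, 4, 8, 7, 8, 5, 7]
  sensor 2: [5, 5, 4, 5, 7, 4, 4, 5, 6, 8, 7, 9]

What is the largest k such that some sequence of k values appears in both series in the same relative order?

4

Let dp[i][j] be the LCS length of the first i values of sensor 1 and the first j values of sensor 2. dp[i][j] = dp[i-1][j-1]+1 when the i-th and j-th values match, else max(dp[i-1][j], dp[i][j-1]).
    ·  5  5  4  5  7  4  4  5  6  8  7  9
 ·  0  0  0  0  0  0  0  0  0  0  0  0  0
10  0  0  0  0  0  0  0  0  0  0  0  0  0
10  0  0  0  0  0  0  0  0  0  0  0  0  0
 4  0  0  0  1  1  1  1  1  1  1  1  1  1
 8  0  0  0  1  1  1  1  1  1  1  2  2  2
 7  0  0  0  1  1  2  2  2  2  2  2  3  3
 8  0  0  0  1  1  2  2  2  2  2  3  3  3
 5  0  1  1  1  2  2  2  2  3  3  3  3  3
 7  0  1  1  1  2  3  3  3  3  3  3  4  4
dp[8][12] = 4. One LCS (by backtracking along matches): 4, 7, 8, 7.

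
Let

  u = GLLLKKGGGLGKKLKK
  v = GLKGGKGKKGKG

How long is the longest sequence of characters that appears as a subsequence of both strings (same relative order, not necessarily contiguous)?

9

One common subsequence of length 9: G [1,1] → L [4,2] → K [6,3] → G [7,4] → G [8,5] → G [11,7] → K [12,8] → K [13,9] → K [15,11]. The LCS DP gives dp[16][12] = 9, so this is optimal.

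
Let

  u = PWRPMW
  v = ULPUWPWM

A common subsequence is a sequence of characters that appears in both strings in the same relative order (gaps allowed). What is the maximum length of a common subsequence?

Taking P [1,3]; then W [2,5]; then P [4,6]; then M [5,8] gives a common subsequence of length 4. dp[6][8] = 4 confirms this is the maximum.

4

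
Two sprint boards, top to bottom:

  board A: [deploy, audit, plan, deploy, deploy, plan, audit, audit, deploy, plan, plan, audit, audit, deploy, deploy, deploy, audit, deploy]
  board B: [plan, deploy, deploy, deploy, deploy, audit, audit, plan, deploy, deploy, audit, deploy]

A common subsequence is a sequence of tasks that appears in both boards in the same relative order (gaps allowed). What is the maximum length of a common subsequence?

Taking deploy [1,3]; then deploy [4,4]; then deploy [5,5]; then audit [7,6]; then audit [8,7]; then plan [11,8]; then deploy [15,9]; then deploy [16,10]; then audit [17,11]; then deploy [18,12] gives a common subsequence of length 10. The LCS DP gives dp[18][12] = 10, so this is optimal.

10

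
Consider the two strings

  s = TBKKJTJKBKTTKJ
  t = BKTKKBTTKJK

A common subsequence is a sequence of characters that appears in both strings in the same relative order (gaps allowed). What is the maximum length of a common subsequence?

9

Match B (s #2, t #1), K (s #3, t #2), K (s #4, t #4), K (s #8, t #5), B (s #9, t #6), T (s #11, t #7), T (s #12, t #8), K (s #13, t #9), J (s #14, t #10) — 9 characters in the same relative order in both. dp[14][11] = 9 confirms this is the maximum.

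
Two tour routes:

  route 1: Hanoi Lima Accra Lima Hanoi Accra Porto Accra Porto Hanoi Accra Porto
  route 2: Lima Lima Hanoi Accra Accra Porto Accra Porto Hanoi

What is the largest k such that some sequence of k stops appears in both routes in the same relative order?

Pick Lima [2,1] → Lima [4,2] → Hanoi [5,3] → Accra [6,5] → Porto [7,6] → Accra [8,7] → Porto [9,8] → Hanoi [10,9]; all 8 stops appear in both, in order. Since dp[12][9] = 8, nothing longer is possible.

8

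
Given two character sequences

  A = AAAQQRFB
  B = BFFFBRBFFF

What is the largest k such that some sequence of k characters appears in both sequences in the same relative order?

2

Let dp[i][j] be the LCS length of the first i characters of A and the first j characters of B. dp[i][j] = dp[i-1][j-1]+1 when the i-th and j-th characters match, else max(dp[i-1][j], dp[i][j-1]).
    ·  B  F  F  F  B  R  B  F  F  F
 ·  0  0  0  0  0  0  0  0  0  0  0
 A  0  0  0  0  0  0  0  0  0  0  0
 A  0  0  0  0  0  0  0  0  0  0  0
 A  0  0  0  0  0  0  0  0  0  0  0
 Q  0  0  0  0  0  0  0  0  0  0  0
 Q  0  0  0  0  0  0  0  0  0  0  0
 R  0  0  0  0  0  0  1  1  1  1  1
 F  0  0  1  1  1  1  1  1  2  2  2
 B  0  1  1  1  1  2  2  2  2  2  2
dp[8][10] = 2. One LCS (by backtracking along matches): RF.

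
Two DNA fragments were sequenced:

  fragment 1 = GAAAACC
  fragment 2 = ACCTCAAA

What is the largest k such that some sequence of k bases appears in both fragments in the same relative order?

4

Let dp[i][j] be the LCS length of the first i bases of fragment 1 and the first j bases of fragment 2. dp[i][j] = dp[i-1][j-1]+1 when the i-th and j-th bases match, else max(dp[i-1][j], dp[i][j-1]).
    ·  A  C  C  T  C  A  A  A
 ·  0  0  0  0  0  0  0  0  0
 G  0  0  0  0  0  0  0  0  0
 A  0  1  1  1  1  1  1  1  1
 A  0  1  1  1  1  1  2  2  2
 A  0  1  1  1  1  1  2  3  3
 A  0  1  1  1  1  1  2  3  4
 C  0  1  2  2  2  2  2  3  4
 C  0  1  2  3  3  3  3  3  4
dp[7][8] = 4. One LCS (by backtracking along matches): AAAA.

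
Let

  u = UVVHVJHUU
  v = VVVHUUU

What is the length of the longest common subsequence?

6

Taking V (u #2, v #1), V (u #3, v #2), V (u #5, v #3), H (u #7, v #4), U (u #8, v #6), U (u #9, v #7) gives a common subsequence of length 6. The LCS DP gives dp[9][7] = 6, so this is optimal.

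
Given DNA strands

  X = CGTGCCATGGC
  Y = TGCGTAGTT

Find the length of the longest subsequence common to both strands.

Match C at X[1]=Y[3] → G at X[2]=Y[4] → T at X[3]=Y[5] → G at X[4]=Y[7] → T at X[8]=Y[9] — 5 bases in the same relative order in both. Since dp[11][9] = 5, nothing longer is possible.

5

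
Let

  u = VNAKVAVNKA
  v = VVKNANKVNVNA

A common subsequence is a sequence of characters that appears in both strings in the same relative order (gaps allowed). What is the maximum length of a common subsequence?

Match V (u #1, v #2), then N (u #2, v #4), then A (u #3, v #5), then K (u #4, v #7), then V (u #5, v #8), then V (u #7, v #10), then N (u #8, v #11), then A (u #10, v #12) — 8 characters in the same relative order in both, and the DP table's final entry dp[10][12] is also 8, so no common subsequence is longer.

8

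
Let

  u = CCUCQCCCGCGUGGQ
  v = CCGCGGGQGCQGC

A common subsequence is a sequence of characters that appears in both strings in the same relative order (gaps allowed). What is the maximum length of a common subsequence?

Match C (u #1, v #1) → C (u #2, v #2) → C (u #8, v #4) → G (u #9, v #5) → G (u #11, v #6) → G (u #13, v #7) → G (u #14, v #9) → Q (u #15, v #11) — 8 characters in the same relative order in both, and the DP table's final entry dp[15][13] is also 8, so no common subsequence is longer.

8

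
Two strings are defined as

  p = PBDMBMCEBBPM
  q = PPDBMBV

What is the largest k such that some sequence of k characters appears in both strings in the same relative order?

5

Pick P at p[1]=q[2] → D at p[3]=q[3] → B at p[5]=q[4] → M at p[6]=q[5] → B at p[9]=q[6]; all 5 characters appear in both, in order. dp[12][7] = 5 confirms this is the maximum.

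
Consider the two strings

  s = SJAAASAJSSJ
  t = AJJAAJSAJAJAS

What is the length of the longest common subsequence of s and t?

One common subsequence of length 7: J [2,3], then A [3,4], then A [4,5], then A [5,8], then A [7,10], then J [8,11], then S [10,13]. The LCS DP gives dp[11][13] = 7, so this is optimal.

7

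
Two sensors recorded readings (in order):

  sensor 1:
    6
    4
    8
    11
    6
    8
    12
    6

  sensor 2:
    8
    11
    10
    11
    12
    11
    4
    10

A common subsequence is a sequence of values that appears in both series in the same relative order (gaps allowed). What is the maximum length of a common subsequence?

3

One common subsequence of length 3: 8 at sensor 1[3]=sensor 2[1], 11 at sensor 1[4]=sensor 2[4], 12 at sensor 1[7]=sensor 2[5]. Since dp[8][8] = 3, nothing longer is possible.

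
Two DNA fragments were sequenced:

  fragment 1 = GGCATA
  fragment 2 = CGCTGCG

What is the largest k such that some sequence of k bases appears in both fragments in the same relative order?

Let dp[i][j] be the LCS length of the first i bases of fragment 1 and the first j bases of fragment 2. dp[i][j] = dp[i-1][j-1]+1 when the i-th and j-th bases match, else max(dp[i-1][j], dp[i][j-1]).
    ·  C  G  C  T  G  C  G
 ·  0  0  0  0  0  0  0  0
 G  0  0  1  1  1  1  1  1
 G  0  0  1  1  1  2  2  2
 C  0  1  1  2  2  2  3  3
 A  0  1  1  2  2  2  3  3
 T  0  1  1  2  3  3  3  3
 A  0  1  1  2  3  3  3  3
dp[6][7] = 3. One LCS (by backtracking along matches): GGC.

3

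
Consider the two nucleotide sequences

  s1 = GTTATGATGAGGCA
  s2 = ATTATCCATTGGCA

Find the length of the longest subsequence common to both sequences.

10

Taking T (s1 #2, s2 #2) → T (s1 #3, s2 #3) → A (s1 #4, s2 #4) → T (s1 #5, s2 #5) → A (s1 #7, s2 #8) → T (s1 #8, s2 #10) → G (s1 #11, s2 #11) → G (s1 #12, s2 #12) → C (s1 #13, s2 #13) → A (s1 #14, s2 #14) gives a common subsequence of length 10, and the DP table's final entry dp[14][14] is also 10, so no common subsequence is longer.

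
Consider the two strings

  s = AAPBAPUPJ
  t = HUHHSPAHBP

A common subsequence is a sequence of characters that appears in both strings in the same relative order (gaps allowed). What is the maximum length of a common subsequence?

Let dp[i][j] be the LCS length of the first i characters of s and the first j characters of t. dp[i][j] = dp[i-1][j-1]+1 when the i-th and j-th characters match, else max(dp[i-1][j], dp[i][j-1]).
    ·  H  U  H  H  S  P  A  H  B  P
 ·  0  0  0  0  0  0  0  0  0  0  0
 A  0  0  0  0  0  0  0  1  1  1  1
 A  0  0  0  0  0  0  0  1  1  1  1
 P  0  0  0  0  0  0  1  1  1  1  2
 B  0  0  0  0  0  0  1  1  1  2  2
 A  0  0  0  0  0  0  1  2  2  2  2
 P  0  0  0  0  0  0  1  2  2  2  3
 U  0  0  1  1  1  1  1  2  2  2  3
 P  0  0  1  1  1  1  2  2  2  2  3
 J  0  0  1  1  1  1  2  2  2  2  3
dp[9][10] = 3. One LCS (by backtracking along matches): ABP.

3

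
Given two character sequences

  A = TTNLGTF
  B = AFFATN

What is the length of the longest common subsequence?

2

One common subsequence of length 2: T (A #2, B #5), then N (A #3, B #6). dp[7][6] = 2 confirms this is the maximum.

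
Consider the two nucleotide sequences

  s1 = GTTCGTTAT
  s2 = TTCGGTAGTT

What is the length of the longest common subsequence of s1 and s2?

Match T at s1[2]=s2[1]; then T at s1[3]=s2[2]; then C at s1[4]=s2[3]; then G at s1[5]=s2[5]; then T at s1[6]=s2[6]; then T at s1[7]=s2[9]; then T at s1[9]=s2[10] — 7 bases in the same relative order in both. The LCS DP gives dp[9][10] = 7, so this is optimal.

7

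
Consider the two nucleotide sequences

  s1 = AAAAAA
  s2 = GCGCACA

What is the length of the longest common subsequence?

2

Match A (s1 #1, s2 #5) → A (s1 #6, s2 #7) — 2 bases in the same relative order in both. The LCS DP gives dp[6][7] = 2, so this is optimal.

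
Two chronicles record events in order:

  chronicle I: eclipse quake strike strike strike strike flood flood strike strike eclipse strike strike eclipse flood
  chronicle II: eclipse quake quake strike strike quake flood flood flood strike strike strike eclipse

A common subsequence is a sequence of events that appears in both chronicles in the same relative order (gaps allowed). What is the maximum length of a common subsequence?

One common subsequence of length 10: eclipse at chronicle I[1]=chronicle II[1] → quake at chronicle I[2]=chronicle II[3] → strike at chronicle I[3]=chronicle II[4] → strike at chronicle I[4]=chronicle II[5] → flood at chronicle I[7]=chronicle II[8] → flood at chronicle I[8]=chronicle II[9] → strike at chronicle I[10]=chronicle II[10] → strike at chronicle I[12]=chronicle II[11] → strike at chronicle I[13]=chronicle II[12] → eclipse at chronicle I[14]=chronicle II[13]. The LCS DP gives dp[15][13] = 10, so this is optimal.

10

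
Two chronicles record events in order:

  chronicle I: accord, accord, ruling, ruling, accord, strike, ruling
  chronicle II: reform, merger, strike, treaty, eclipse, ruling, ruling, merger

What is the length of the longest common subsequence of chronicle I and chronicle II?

Pick ruling (chronicle I #3, chronicle II #6), ruling (chronicle I #4, chronicle II #7); all 2 events appear in both, in order. The LCS DP gives dp[7][8] = 2, so this is optimal.

2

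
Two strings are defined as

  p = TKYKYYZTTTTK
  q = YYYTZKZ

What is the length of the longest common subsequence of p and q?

Let dp[i][j] be the LCS length of the first i characters of p and the first j characters of q. dp[i][j] = dp[i-1][j-1]+1 when the i-th and j-th characters match, else max(dp[i-1][j], dp[i][j-1]).
    ·  Y  Y  Y  T  Z  K  Z
 ·  0  0  0  0  0  0  0  0
 T  0  0  0  0  1  1  1  1
 K  0  0  0  0  1  1  2  2
 Y  0  1  1  1  1  1  2  2
 K  0  1  1  1  1  1  2  2
 Y  0  1  2  2  2  2  2  2
 Y  0  1  2  3  3  3  3  3
 Z  0  1  2  3  3  4  4  4
 T  0  1  2  3  4  4  4  4
 T  0  1  2  3  4  4  4  4
 T  0  1  2  3  4  4  4  4
 T  0  1  2  3  4  4  4  4
 K  0  1  2  3  4  4  5  5
dp[12][7] = 5. One LCS (by backtracking along matches): YYYZK.

5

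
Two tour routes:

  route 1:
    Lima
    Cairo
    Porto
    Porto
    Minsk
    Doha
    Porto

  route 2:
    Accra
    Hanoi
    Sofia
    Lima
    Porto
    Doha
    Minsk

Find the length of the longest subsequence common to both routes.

One common subsequence of length 3: Lima [1,4], Porto [3,5], Minsk [5,7]. Since dp[7][7] = 3, nothing longer is possible.

3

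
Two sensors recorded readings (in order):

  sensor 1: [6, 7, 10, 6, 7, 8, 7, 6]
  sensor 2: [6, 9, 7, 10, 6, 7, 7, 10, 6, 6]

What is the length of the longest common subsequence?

7

One common subsequence of length 7: 6 at sensor 1[1]=sensor 2[1], 7 at sensor 1[2]=sensor 2[3], 10 at sensor 1[3]=sensor 2[4], 6 at sensor 1[4]=sensor 2[5], 7 at sensor 1[5]=sensor 2[6], 7 at sensor 1[7]=sensor 2[7], 6 at sensor 1[8]=sensor 2[10], and the DP table's final entry dp[8][10] is also 7, so no common subsequence is longer.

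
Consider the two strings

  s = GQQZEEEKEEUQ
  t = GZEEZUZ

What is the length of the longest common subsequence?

Match G at s[1]=t[1]; then Z at s[4]=t[2]; then E at s[5]=t[3]; then E at s[6]=t[4]; then U at s[11]=t[6] — 5 characters in the same relative order in both. dp[12][7] = 5 confirms this is the maximum.

5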